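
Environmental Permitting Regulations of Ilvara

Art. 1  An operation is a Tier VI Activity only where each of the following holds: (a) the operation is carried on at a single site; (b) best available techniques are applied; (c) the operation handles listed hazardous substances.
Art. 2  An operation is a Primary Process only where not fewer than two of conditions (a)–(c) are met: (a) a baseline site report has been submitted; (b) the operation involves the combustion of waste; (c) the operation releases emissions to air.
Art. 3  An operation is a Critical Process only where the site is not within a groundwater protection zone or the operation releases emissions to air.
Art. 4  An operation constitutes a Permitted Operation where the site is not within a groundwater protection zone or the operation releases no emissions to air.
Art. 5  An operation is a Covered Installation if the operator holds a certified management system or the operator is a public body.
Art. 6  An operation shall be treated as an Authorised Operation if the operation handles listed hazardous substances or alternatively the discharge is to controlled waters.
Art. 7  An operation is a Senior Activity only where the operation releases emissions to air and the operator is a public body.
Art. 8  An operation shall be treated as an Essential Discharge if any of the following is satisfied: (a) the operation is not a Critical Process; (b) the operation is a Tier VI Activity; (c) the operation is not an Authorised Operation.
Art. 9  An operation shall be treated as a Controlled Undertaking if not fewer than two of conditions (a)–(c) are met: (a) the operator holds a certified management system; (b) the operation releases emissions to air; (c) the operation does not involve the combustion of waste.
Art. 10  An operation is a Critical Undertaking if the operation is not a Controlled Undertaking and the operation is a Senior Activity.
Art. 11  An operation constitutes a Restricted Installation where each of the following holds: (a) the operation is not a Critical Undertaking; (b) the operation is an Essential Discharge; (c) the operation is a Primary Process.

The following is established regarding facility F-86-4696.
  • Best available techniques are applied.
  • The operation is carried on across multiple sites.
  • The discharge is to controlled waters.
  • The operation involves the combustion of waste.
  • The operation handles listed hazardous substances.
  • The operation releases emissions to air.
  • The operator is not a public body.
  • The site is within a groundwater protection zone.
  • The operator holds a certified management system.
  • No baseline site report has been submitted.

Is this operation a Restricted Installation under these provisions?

No

article 9 — Controlled Undertaking: the operator holds a certified management system? yes; the operation releases emissions to air? yes; the operation does not involve the combustion of waste? no — 2 of 3 hold (need ≥2) → satisfied.
article 7 — Senior Activity: [the operation releases emissions to air? yes] AND [the operator is a public body? no] → not satisfied.
article 10 — Critical Undertaking: [not a Controlled Undertaking (article 9)? no] AND [Senior Activity (article 7)? no] → not satisfied.
article 3 — Critical Process: [the site is not within a groundwater protection zone? no] OR [the operation releases emissions to air? yes] → satisfied.
article 1 — Tier VI Activity: [the operation is carried on at a single site? no] AND [best available techniques are applied? yes] AND [the operation handles listed hazardous substances? yes] → not satisfied.
article 6 — Authorised Operation: [the operation handles listed hazardous substances? yes] OR [the discharge is to controlled waters? yes] → satisfied.
article 8 — Essential Discharge: [not a Critical Process (article 3)? no] OR [Tier VI Activity (article 1)? no] OR [not an Authorised Operation (article 6)? no] → not satisfied.
article 2 — Primary Process: a baseline site report has been submitted? no; the operation involves the combustion of waste? yes; the operation releases emissions to air? yes — 2 of 3 hold (need ≥2) → satisfied.
article 11 — Restricted Installation: [not a Critical Undertaking (article 10)? yes] AND [Essential Discharge (article 8)? no] AND [Primary Process (article 2)? yes] → not satisfied.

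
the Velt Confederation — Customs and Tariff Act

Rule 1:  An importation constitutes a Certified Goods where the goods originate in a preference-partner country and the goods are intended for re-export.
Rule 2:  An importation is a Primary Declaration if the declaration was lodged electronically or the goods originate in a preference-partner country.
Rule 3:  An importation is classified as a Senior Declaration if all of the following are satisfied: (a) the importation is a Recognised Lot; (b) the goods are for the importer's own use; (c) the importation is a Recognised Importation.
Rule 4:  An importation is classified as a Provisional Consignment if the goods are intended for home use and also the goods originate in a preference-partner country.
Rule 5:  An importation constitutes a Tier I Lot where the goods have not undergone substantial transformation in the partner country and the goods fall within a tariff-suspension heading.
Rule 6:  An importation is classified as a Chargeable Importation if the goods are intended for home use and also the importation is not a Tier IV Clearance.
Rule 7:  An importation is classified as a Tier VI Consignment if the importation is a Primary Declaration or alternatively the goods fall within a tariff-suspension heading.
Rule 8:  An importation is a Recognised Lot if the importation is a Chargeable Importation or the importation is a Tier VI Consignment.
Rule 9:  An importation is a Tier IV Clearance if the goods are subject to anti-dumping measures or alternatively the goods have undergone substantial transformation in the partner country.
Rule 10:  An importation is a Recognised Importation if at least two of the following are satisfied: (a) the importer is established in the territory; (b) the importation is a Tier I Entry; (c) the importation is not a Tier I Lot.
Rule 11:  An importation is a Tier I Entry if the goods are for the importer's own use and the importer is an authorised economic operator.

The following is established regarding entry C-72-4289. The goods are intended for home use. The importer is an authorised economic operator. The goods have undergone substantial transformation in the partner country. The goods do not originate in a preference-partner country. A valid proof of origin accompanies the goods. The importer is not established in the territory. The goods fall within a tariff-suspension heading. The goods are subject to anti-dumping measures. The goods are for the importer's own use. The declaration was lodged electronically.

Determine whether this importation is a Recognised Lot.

rule 9 — Tier IV Clearance: [the goods are subject to anti-dumping measures? yes] OR [the goods have undergone substantial transformation in the partner country? yes] → satisfied.
rule 6 — Chargeable Importation: [the goods are intended for home use? yes] AND [not a Tier IV Clearance (rule 9)? no] → not satisfied.
rule 2 — Primary Declaration: [the declaration was lodged electronically? yes] OR [the goods originate in a preference-partner country? no] → satisfied.
rule 7 — Tier VI Consignment: [Primary Declaration (rule 2)? yes] OR [the goods fall within a tariff-suspension heading? yes] → satisfied.
rule 8 — Recognised Lot: [Chargeable Importation (rule 6)? no] OR [Tier VI Consignment (rule 7)? yes] → satisfied.

Yes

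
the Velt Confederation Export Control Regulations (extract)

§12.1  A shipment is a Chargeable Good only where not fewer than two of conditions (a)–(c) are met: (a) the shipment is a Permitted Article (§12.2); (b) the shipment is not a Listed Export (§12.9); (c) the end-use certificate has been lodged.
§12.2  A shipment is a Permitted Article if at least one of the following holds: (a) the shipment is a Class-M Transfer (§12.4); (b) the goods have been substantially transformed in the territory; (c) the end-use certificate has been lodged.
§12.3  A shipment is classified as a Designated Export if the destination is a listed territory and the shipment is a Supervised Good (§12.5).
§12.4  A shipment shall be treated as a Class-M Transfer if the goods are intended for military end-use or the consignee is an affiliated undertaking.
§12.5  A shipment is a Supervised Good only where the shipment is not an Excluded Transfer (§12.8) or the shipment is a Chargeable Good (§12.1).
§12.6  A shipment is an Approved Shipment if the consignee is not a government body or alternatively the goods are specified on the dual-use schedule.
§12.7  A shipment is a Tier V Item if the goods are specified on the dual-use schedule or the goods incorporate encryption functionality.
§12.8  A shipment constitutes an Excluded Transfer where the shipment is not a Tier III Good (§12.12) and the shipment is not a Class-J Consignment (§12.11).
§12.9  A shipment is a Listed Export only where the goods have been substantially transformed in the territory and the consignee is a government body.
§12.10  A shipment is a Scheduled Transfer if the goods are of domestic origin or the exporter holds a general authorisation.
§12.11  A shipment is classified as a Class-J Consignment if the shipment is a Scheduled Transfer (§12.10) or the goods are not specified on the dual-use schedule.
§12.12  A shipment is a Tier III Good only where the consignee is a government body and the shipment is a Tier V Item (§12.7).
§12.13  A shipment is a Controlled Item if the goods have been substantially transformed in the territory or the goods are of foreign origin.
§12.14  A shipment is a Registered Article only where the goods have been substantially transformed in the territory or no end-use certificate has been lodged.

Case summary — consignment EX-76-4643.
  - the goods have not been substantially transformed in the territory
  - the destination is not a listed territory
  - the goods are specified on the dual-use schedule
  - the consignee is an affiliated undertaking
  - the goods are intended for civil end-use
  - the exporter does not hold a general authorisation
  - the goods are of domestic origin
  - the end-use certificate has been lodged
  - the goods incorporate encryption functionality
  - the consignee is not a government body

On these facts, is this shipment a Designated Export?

No

Under §12.7: the goods are specified on the dual-use schedule? yes; or the goods incorporate encryption functionality? yes. So the shipment is a Tier V Item.
Under §12.12: the consignee is a government body? no; and Tier V Item (§12.7)? yes. So the shipment is not a Tier III Good.
Under §12.10: the goods are of domestic origin? yes; or the exporter holds a general authorisation? no. So the shipment is a Scheduled Transfer.
Under §12.11: Scheduled Transfer (§12.10)? yes; or the goods are not specified on the dual-use schedule? no. So the shipment is a Class-J Consignment.
Under §12.8: not a Tier III Good (§12.12)? yes; and not a Class-J Consignment (§12.11)? no. So the shipment is not an Excluded Transfer.
Under §12.4: the goods are intended for military end-use? no; or the consignee is an affiliated undertaking? yes. So the shipment is a Class-M Transfer.
Under §12.2: Class-M Transfer (§12.4)? yes; or the goods have been substantially transformed in the territory? no; or the end-use certificate has been lodged? yes. So the shipment is a Permitted Article.
Under §12.9: the goods have been substantially transformed in the territory? no; and the consignee is a government body? no. So the shipment is not a Listed Export.
Under §12.1: Permitted Article (§12.2)? yes; not a Listed Export (§12.9)? yes; the end-use certificate has been lodged? yes — 3 of 3 hold (need ≥2) → satisfied.
Under §12.5: not an Excluded Transfer (§12.8)? yes; or Chargeable Good (§12.1)? yes. So the shipment is a Supervised Good.
Under §12.3: the destination is a listed territory? no; and Supervised Good (§12.5)? yes. So the shipment is not a Designated Export.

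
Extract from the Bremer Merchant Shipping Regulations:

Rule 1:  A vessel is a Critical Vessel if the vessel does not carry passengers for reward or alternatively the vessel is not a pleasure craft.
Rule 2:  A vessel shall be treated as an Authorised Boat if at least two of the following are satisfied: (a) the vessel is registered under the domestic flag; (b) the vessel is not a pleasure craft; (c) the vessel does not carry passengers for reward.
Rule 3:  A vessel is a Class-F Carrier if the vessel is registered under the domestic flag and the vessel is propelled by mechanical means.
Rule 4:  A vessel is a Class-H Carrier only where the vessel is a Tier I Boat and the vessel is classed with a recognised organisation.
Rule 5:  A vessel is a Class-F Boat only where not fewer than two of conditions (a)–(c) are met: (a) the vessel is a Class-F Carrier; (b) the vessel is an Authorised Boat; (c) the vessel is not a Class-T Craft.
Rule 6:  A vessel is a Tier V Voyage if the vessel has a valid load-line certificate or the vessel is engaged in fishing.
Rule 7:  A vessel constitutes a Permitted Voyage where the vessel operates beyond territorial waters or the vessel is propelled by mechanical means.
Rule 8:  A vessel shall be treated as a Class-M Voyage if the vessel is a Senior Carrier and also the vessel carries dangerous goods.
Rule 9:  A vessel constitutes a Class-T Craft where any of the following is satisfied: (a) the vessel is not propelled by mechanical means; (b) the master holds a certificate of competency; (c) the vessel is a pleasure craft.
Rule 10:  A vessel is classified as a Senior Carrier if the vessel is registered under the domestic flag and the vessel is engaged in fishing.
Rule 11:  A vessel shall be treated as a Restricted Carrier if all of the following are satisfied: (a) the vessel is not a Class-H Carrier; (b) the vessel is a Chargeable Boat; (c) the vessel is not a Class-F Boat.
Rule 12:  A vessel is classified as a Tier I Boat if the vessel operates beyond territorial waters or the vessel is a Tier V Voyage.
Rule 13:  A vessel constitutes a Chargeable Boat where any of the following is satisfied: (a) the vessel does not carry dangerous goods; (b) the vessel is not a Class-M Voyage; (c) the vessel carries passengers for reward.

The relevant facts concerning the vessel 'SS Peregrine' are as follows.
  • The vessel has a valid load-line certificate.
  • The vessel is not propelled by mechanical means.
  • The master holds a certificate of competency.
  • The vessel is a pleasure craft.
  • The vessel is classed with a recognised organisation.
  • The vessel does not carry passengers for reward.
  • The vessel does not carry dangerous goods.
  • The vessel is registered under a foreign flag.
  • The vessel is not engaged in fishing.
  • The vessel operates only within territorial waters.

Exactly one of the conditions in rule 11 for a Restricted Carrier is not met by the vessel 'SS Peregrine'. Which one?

Class-H Carrier

Under rule 6: the vessel has a valid load-line certificate? yes; or the vessel is engaged in fishing? no. So the vessel is a Tier V Voyage.
Under rule 12: the vessel operates beyond territorial waters? no; or Tier V Voyage (rule 6)? yes. So the vessel is a Tier I Boat.
Under rule 4: Tier I Boat (rule 12)? yes; and the vessel is classed with a recognised organisation? yes. So the vessel is a Class-H Carrier.
Under rule 10: the vessel is registered under the domestic flag? no; and the vessel is engaged in fishing? no. So the vessel is not a Senior Carrier.
Under rule 8: Senior Carrier (rule 10)? no; and the vessel carries dangerous goods? no. So the vessel is not a Class-M Voyage.
Under rule 13: the vessel does not carry dangerous goods? yes; or not a Class-M Voyage (rule 8)? yes; or the vessel carries passengers for reward? no. So the vessel is a Chargeable Boat.
Under rule 3: the vessel is registered under the domestic flag? no; and the vessel is propelled by mechanical means? no. So the vessel is not a Class-F Carrier.
Under rule 2: the vessel is registered under the domestic flag? no; the vessel is not a pleasure craft? no; the vessel does not carry passengers for reward? yes — 1 of 3 hold (need ≥2) → not satisfied.
Under rule 9: the vessel is not propelled by mechanical means? yes; or the master holds a certificate of competency? yes; or the vessel is a pleasure craft? yes. So the vessel is a Class-T Craft.
Under rule 5: Class-F Carrier (rule 3)? no; Authorised Boat (rule 2)? no; not a Class-T Craft (rule 9)? no — 0 of 3 hold (need ≥2) → not satisfied.
Under rule 11: not a Class-H Carrier (rule 4)? no; and Chargeable Boat (rule 13)? yes; and not a Class-F Boat (rule 5)? yes. So the vessel is not a Restricted Carrier.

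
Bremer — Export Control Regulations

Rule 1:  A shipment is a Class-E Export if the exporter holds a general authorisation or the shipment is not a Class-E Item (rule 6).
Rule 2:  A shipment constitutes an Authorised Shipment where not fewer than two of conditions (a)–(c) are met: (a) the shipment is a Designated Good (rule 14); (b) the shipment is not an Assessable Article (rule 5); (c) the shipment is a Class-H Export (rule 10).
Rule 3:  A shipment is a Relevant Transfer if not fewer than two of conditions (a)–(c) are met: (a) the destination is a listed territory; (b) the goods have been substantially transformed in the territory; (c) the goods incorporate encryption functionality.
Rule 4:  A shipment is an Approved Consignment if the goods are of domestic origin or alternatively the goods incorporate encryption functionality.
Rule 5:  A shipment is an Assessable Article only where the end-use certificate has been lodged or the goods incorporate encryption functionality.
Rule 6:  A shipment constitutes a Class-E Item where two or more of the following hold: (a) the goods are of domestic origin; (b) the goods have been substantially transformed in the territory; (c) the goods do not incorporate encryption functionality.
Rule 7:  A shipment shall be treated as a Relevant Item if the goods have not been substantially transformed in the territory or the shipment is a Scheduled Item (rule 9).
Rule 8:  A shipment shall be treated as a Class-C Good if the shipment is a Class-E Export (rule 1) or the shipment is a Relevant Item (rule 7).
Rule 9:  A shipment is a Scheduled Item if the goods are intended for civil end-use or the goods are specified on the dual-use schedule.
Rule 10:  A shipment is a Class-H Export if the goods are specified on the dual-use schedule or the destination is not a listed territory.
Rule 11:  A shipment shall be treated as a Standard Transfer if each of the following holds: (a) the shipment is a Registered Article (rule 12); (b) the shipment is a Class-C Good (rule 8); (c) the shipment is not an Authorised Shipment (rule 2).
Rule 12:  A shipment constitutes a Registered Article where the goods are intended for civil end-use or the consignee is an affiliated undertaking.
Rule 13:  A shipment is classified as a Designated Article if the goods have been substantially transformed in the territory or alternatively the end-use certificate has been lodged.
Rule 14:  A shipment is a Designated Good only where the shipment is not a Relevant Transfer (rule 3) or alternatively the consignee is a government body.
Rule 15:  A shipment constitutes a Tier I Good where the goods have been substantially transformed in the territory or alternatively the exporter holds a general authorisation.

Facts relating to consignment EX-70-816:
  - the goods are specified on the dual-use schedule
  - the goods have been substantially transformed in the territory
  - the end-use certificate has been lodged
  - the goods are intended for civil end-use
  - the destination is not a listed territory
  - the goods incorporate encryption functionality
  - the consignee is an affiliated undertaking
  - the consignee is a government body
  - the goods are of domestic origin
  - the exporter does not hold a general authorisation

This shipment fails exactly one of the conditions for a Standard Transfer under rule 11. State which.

rule 12 — Registered Article: [the goods are intended for civil end-use? yes] OR [the consignee is an affiliated undertaking? yes] → satisfied.
rule 6 — Class-E Item: the goods are of domestic origin? yes; the goods have been substantially transformed in the territory? yes; the goods do not incorporate encryption functionality? no — 2 of 3 hold (need ≥2) → satisfied.
rule 1 — Class-E Export: [the exporter holds a general authorisation? no] OR [not a Class-E Item (rule 6)? no] → not satisfied.
rule 9 — Scheduled Item: [the goods are intended for civil end-use? yes] OR [the goods are specified on the dual-use schedule? yes] → satisfied.
rule 7 — Relevant Item: [the goods have not been substantially transformed in the territory? no] OR [Scheduled Item (rule 9)? yes] → satisfied.
rule 8 — Class-C Good: [Class-E Export (rule 1)? no] OR [Relevant Item (rule 7)? yes] → satisfied.
rule 3 — Relevant Transfer: the destination is a listed territory? no; the goods have been substantially transformed in the territory? yes; the goods incorporate encryption functionality? yes — 2 of 3 hold (need ≥2) → satisfied.
rule 14 — Designated Good: [not a Relevant Transfer (rule 3)? no] OR [the consignee is a government body? yes] → satisfied.
rule 5 — Assessable Article: [the end-use certificate has been lodged? yes] OR [the goods incorporate encryption functionality? yes] → satisfied.
rule 10 — Class-H Export: [the goods are specified on the dual-use schedule? yes] OR [the destination is not a listed territory? yes] → satisfied.
rule 2 — Authorised Shipment: Designated Good (rule 14)? yes; not an Assessable Article (rule 5)? no; Class-H Export (rule 10)? yes — 2 of 3 hold (need ≥2) → satisfied.
rule 11 — Standard Transfer: [Registered Article (rule 12)? yes] AND [Class-C Good (rule 8)? yes] AND [not an Authorised Shipment (rule 2)? no] → not satisfied.

Authorised Shipment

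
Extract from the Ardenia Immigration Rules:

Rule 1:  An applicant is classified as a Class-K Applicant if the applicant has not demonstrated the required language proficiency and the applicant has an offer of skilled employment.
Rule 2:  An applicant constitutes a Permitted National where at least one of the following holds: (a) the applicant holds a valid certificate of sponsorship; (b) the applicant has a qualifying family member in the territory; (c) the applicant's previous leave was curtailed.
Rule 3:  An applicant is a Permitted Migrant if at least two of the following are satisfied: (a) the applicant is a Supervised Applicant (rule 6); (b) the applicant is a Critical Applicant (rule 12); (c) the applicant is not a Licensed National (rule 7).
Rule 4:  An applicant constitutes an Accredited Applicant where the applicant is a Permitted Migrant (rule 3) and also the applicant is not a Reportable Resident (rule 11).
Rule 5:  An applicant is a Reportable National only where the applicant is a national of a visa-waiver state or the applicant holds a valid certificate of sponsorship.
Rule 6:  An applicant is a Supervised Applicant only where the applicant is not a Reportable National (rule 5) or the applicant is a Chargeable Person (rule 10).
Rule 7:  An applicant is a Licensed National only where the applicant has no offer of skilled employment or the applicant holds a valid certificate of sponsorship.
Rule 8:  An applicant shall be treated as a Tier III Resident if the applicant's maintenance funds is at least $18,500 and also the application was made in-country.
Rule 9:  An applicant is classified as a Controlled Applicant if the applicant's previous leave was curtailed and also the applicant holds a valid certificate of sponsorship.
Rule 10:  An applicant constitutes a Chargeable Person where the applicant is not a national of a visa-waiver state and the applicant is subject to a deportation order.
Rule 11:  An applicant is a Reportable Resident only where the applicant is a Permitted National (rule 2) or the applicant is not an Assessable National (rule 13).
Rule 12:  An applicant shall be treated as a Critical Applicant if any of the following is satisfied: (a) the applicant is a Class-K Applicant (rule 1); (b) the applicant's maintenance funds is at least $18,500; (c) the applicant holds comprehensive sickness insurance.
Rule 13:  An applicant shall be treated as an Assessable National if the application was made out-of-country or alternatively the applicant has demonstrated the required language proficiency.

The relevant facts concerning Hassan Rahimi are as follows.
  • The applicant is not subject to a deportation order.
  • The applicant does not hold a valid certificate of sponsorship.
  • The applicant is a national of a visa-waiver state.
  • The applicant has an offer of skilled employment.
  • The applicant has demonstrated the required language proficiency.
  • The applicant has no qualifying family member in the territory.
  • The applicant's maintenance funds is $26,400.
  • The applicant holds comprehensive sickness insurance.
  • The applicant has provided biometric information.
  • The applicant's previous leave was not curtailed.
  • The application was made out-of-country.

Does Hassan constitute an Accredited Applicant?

Yes

Under rule 5: the applicant is a national of a visa-waiver state? yes; or the applicant holds a valid certificate of sponsorship? no. So the applicant is a Reportable National.
Under rule 10: the applicant is not a national of a visa-waiver state? no; and the applicant is subject to a deportation order? no. So the applicant is not a Chargeable Person.
Under rule 6: not a Reportable National (rule 5)? no; or Chargeable Person (rule 10)? no. So the applicant is not a Supervised Applicant.
Under rule 1: the applicant has not demonstrated the required language proficiency? no; and the applicant has an offer of skilled employment? yes. So the applicant is not a Class-K Applicant.
Under rule 12: Class-K Applicant (rule 1)? no; or applicant's maintenance funds: $26,400 ≥ $18,500? yes; or the applicant holds comprehensive sickness insurance? yes. So the applicant is a Critical Applicant.
Under rule 7: the applicant has no offer of skilled employment? no; or the applicant holds a valid certificate of sponsorship? no. So the applicant is not a Licensed National.
Under rule 3: Supervised Applicant (rule 6)? no; Critical Applicant (rule 12)? yes; not a Licensed National (rule 7)? yes — 2 of 3 hold (need ≥2) → satisfied.
Under rule 2: the applicant holds a valid certificate of sponsorship? no; or the applicant has a qualifying family member in the territory? no; or the applicant's previous leave was curtailed? no. So the applicant is not a Permitted National.
Under rule 13: the application was made out-of-country? yes; or the applicant has demonstrated the required language proficiency? yes. So the applicant is an Assessable National.
Under rule 11: Permitted National (rule 2)? no; or not an Assessable National (rule 13)? no. So the applicant is not a Reportable Resident.
Under rule 4: Permitted Migrant (rule 3)? yes; and not a Reportable Resident (rule 11)? yes. So the applicant is an Accredited Applicant.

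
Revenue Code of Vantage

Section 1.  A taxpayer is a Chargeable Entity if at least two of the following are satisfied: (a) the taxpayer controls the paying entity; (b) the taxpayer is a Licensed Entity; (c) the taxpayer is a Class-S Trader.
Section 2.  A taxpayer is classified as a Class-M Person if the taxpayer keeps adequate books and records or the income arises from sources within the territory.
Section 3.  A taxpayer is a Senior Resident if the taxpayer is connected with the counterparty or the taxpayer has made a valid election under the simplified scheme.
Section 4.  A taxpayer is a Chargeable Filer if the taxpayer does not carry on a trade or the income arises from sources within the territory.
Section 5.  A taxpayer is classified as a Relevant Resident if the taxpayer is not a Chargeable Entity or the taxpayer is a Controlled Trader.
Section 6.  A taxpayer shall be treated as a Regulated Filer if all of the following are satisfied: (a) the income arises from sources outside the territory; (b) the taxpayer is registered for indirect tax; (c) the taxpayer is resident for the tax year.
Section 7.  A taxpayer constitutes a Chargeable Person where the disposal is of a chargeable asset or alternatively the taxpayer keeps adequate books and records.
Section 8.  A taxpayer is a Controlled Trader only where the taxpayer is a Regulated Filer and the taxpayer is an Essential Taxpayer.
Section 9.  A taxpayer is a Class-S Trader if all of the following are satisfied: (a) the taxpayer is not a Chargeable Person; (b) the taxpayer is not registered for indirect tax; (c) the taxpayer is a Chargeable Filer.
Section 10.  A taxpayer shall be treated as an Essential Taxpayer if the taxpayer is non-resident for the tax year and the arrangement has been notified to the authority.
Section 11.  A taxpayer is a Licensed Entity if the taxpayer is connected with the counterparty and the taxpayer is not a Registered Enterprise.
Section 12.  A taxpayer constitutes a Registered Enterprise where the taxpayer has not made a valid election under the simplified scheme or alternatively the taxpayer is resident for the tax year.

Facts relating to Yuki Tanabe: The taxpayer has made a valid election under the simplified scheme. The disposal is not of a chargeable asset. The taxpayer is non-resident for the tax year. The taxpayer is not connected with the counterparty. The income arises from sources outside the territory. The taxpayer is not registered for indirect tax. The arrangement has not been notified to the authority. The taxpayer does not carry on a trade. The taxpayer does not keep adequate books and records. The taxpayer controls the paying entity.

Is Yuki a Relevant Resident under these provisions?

Under section 12: the taxpayer has not made a valid election under the simplified scheme? no; or the taxpayer is resident for the tax year? no. So the taxpayer is not a Registered Enterprise.
Under section 11: the taxpayer is connected with the counterparty? no; and not a Registered Enterprise (section 12)? yes. So the taxpayer is not a Licensed Entity.
Under section 7: the disposal is of a chargeable asset? no; or the taxpayer keeps adequate books and records? no. So the taxpayer is not a Chargeable Person.
Under section 4: the taxpayer does not carry on a trade? yes; or the income arises from sources within the territory? no. So the taxpayer is a Chargeable Filer.
Under section 9: not a Chargeable Person (section 7)? yes; and the taxpayer is not registered for indirect tax? yes; and Chargeable Filer (section 4)? yes. So the taxpayer is a Class-S Trader.
Under section 1: the taxpayer controls the paying entity? yes; Licensed Entity (section 11)? no; Class-S Trader (section 9)? yes — 2 of 3 hold (need ≥2) → satisfied.
Under section 6: the income arises from sources outside the territory? yes; and the taxpayer is registered for indirect tax? no; and the taxpayer is resident for the tax year? no. So the taxpayer is not a Regulated Filer.
Under section 10: the taxpayer is non-resident for the tax year? yes; and the arrangement has been notified to the authority? no. So the taxpayer is not an Essential Taxpayer.
Under section 8: Regulated Filer (section 6)? no; and Essential Taxpayer (section 10)? no. So the taxpayer is not a Controlled Trader.
Under section 5: not a Chargeable Entity (section 1)? no; or Controlled Trader (section 8)? no. So the taxpayer is not a Relevant Resident.

No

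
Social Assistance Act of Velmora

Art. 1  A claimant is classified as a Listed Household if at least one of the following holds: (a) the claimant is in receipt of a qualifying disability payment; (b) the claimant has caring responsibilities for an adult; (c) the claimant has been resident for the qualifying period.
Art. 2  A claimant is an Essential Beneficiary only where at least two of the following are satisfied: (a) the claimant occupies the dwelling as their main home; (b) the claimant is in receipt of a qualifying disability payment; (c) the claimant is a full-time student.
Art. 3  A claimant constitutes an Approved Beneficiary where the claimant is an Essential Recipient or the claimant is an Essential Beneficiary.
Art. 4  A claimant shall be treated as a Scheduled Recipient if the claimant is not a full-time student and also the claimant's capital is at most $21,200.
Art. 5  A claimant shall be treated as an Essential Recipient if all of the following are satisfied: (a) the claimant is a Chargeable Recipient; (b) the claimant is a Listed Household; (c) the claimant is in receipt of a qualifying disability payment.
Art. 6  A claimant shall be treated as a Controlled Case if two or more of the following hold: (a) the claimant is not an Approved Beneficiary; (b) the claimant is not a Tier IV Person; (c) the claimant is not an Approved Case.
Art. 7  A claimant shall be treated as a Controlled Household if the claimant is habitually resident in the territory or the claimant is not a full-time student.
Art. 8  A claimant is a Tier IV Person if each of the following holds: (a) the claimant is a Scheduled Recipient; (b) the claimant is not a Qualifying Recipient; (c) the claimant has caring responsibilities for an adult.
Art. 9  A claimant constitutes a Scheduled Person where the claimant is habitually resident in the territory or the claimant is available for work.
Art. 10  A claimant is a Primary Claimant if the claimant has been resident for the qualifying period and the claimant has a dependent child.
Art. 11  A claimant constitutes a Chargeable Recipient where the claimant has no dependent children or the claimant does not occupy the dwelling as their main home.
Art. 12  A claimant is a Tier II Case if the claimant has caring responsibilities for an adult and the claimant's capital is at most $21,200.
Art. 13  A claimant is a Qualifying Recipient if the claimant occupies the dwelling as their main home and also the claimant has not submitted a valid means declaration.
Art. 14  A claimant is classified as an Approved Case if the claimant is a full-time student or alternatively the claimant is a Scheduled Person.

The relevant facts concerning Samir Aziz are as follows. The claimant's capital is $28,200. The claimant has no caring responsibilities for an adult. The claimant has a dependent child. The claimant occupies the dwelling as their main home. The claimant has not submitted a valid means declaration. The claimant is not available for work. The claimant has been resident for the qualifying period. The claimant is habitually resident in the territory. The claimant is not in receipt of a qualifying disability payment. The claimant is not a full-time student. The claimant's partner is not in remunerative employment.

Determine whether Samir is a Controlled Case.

Yes

article 11 — Chargeable Recipient: [the claimant has no dependent children? no] OR [the claimant does not occupy the dwelling as their main home? no] → not satisfied.
article 1 — Listed Household: [the claimant is in receipt of a qualifying disability payment? no] OR [the claimant has caring responsibilities for an adult? no] OR [the claimant has been resident for the qualifying period? yes] → satisfied.
article 5 — Essential Recipient: [Chargeable Recipient (article 11)? no] AND [Listed Household (article 1)? yes] AND [the claimant is in receipt of a qualifying disability payment? no] → not satisfied.
article 2 — Essential Beneficiary: the claimant occupies the dwelling as their main home? yes; the claimant is in receipt of a qualifying disability payment? no; the claimant is a full-time student? no — 1 of 3 hold (need ≥2) → not satisfied.
article 3 — Approved Beneficiary: [Essential Recipient (article 5)? no] OR [Essential Beneficiary (article 2)? no] → not satisfied.
article 4 — Scheduled Recipient: [the claimant is not a full-time student? yes] AND [claimant's capital: $28,200 ≤ $21,200? no] → not satisfied.
article 13 — Qualifying Recipient: [the claimant occupies the dwelling as their main home? yes] AND [the claimant has not submitted a valid means declaration? yes] → satisfied.
article 8 — Tier IV Person: [Scheduled Recipient (article 4)? no] AND [not a Qualifying Recipient (article 13)? no] AND [the claimant has caring responsibilities for an adult? no] → not satisfied.
article 9 — Scheduled Person: [the claimant is habitually resident in the territory? yes] OR [the claimant is available for work? no] → satisfied.
article 14 — Approved Case: [the claimant is a full-time student? no] OR [Scheduled Person (article 9)? yes] → satisfied.
article 6 — Controlled Case: not an Approved Beneficiary (article 3)? yes; not a Tier IV Person (article 8)? yes; not an Approved Case (article 14)? no — 2 of 3 hold (need ≥2) → satisfied.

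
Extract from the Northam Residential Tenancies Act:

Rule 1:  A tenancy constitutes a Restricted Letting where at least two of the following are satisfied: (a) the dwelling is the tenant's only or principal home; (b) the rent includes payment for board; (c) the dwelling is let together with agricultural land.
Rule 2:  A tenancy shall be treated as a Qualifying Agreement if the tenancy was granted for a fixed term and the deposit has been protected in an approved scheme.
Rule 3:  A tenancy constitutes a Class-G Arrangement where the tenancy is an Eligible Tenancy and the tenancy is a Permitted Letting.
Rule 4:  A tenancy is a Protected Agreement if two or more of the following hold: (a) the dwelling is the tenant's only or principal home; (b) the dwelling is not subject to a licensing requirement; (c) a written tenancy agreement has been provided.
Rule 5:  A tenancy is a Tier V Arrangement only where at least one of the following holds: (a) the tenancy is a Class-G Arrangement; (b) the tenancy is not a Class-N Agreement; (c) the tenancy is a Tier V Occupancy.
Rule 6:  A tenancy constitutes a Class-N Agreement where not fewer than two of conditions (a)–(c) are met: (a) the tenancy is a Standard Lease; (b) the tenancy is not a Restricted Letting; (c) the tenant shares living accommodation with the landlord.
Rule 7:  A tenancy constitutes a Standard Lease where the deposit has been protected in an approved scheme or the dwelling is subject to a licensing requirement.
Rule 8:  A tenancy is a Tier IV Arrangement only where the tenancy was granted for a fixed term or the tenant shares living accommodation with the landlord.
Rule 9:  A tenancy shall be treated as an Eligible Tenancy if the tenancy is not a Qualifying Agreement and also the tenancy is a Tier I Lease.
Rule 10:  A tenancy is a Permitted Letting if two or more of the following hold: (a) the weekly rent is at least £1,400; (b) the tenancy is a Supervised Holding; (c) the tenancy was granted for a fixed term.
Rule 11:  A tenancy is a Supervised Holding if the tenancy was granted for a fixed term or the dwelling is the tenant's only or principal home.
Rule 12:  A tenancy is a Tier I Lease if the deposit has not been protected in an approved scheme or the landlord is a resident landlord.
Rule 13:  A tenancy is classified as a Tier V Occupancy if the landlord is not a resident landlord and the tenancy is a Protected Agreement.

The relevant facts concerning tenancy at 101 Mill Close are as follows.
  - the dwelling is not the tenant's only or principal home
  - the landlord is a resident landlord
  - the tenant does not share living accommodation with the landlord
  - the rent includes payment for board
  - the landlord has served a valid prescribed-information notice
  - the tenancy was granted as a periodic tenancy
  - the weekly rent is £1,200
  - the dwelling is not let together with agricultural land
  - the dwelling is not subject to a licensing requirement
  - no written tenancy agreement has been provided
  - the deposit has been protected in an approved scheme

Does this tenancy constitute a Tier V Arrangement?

No

rule 2 — Qualifying Agreement: [the tenancy was granted for a fixed term? no] AND [the deposit has been protected in an approved scheme? yes] → not satisfied.
rule 12 — Tier I Lease: [the deposit has not been protected in an approved scheme? no] OR [the landlord is a resident landlord? yes] → satisfied.
rule 9 — Eligible Tenancy: [not a Qualifying Agreement (rule 2)? yes] AND [Tier I Lease (rule 12)? yes] → satisfied.
rule 11 — Supervised Holding: [the tenancy was granted for a fixed term? no] OR [the dwelling is the tenant's only or principal home? no] → not satisfied.
rule 10 — Permitted Letting: weekly rent: £1,200 ≥ £1,400? no; Supervised Holding (rule 11)? no; the tenancy was granted for a fixed term? no — 0 of 3 hold (need ≥2) → not satisfied.
rule 3 — Class-G Arrangement: [Eligible Tenancy (rule 9)? yes] AND [Permitted Letting (rule 10)? no] → not satisfied.
rule 7 — Standard Lease: [the deposit has been protected in an approved scheme? yes] OR [the dwelling is subject to a licensing requirement? no] → satisfied.
rule 1 — Restricted Letting: the dwelling is the tenant's only or principal home? no; the rent includes payment for board? yes; the dwelling is let together with agricultural land? no — 1 of 3 hold (need ≥2) → not satisfied.
rule 6 — Class-N Agreement: Standard Lease (rule 7)? yes; not a Restricted Letting (rule 1)? yes; the tenant shares living accommodation with the landlord? no — 2 of 3 hold (need ≥2) → satisfied.
rule 4 — Protected Agreement: the dwelling is the tenant's only or principal home? no; the dwelling is not subject to a licensing requirement? yes; a written tenancy agreement has been provided? no — 1 of 3 hold (need ≥2) → not satisfied.
rule 13 — Tier V Occupancy: [the landlord is not a resident landlord? no] AND [Protected Agreement (rule 4)? no] → not satisfied.
rule 5 — Tier V Arrangement: [Class-G Arrangement (rule 3)? no] OR [not a Class-N Agreement (rule 6)? no] OR [Tier V Occupancy (rule 13)? no] → not satisfied.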